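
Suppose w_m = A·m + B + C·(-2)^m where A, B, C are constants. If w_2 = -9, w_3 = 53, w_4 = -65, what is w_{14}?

Plug in m = 2, 3, 4: 2A + B + 4C = -9; 3A + B - 8C = 53; 4A + B + 16C = -65.
Subtracting the first from the second: A - 12C = 62.
Subtracting the second from the third: A + 24C = -118.
Solving: C = -5, A = 2, then B = 7.
Therefore w_{14} = 28 + 7 + (-5)·16384 = -81885.

-81885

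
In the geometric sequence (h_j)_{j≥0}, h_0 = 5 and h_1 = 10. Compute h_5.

Common ratio r = 2.
h_j = 5·2^(j-0).
h_5 = 5·2^5 = 160.

160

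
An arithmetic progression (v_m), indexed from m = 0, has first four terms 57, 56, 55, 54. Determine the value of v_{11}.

Common difference d = -1.
v_m = 57 + (m - 0)·(-1).
v_{11} = 57 + 11·(-1) = 46.

46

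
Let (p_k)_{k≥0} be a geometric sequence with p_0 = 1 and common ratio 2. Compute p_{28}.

p_k = 1·2^(k-0).
p_{28} = 1·2^28 = 268435456.

268435456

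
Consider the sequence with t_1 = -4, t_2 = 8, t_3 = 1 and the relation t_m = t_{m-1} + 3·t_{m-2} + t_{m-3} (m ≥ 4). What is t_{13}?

43256

Step forward from the initial values:
t_4 = 21  t_5 = 32  t_6 = 96  t_7 = 213  t_8 = 533  t_9 = 1268  t_{10} = 3080  t_{11} = 7417  t_{12} = 17925  t_{13} = 43256.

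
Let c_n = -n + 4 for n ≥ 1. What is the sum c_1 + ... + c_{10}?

-15

Over n = 1..10: Σn = 55.
Total = (-1)·55 + (4)·10 = -15.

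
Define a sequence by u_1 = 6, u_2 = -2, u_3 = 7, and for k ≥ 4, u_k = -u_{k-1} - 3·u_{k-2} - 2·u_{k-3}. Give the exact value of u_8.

Iterate the recurrence:
u_4 = -13, u_5 = -4, u_6 = 29, u_7 = 9, u_8 = -88.

-88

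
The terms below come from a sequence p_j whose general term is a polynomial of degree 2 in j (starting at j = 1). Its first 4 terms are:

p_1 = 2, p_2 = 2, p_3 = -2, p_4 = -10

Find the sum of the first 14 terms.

1st diffs: 0, -4, -8.
2nd diffs: -4, -4 (constant).
So p_j = -2j^2 + 6j - 2.
Continuing: …, -22, -38, -58, -82, …, p_{14} = -310.
Summing j = 1..14 (14 terms) gives -1428.

-1428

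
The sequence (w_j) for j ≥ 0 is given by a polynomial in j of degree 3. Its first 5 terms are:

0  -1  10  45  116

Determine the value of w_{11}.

1st diffs: -1, 11, 35, 71.
2nd diffs: 12, 24, 36.
3rd diffs: 12, 12 (constant).
Newton forward-difference form: w_j = (-1)·C(j,1) + 12·C(j,2) + 12·C(j,3).
At j = 11: j = 11, so w_{11} = -11 + 660 + 1980 = 2629.

2629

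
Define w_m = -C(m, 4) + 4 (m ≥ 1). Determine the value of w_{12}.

C(12, 4) = 495, so w_{12} = -491.

-491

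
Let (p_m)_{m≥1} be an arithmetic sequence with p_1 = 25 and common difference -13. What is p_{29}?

p_m = 25 + (m - 1)·(-13).
p_{29} = 25 + 28·(-13) = -339.

-339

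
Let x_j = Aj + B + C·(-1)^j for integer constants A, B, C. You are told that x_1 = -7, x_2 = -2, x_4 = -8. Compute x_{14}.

Plug in j = 1, 2, 4: A + B - C = -7; 2A + B + C = -2; 4A + B + C = -8.
Subtracting the first from the second: A + 2C = 5.
Subtracting the second from the third: 2A = -6.
Solving: C = 4, A = -3, then B = 0.
Therefore x_{14} = -42 + 0 + 4·1 = -38.

-38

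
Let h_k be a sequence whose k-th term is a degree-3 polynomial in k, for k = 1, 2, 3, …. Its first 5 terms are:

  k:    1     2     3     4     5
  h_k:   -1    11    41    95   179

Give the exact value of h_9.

1st diffs: 12, 30, 54, 84.
2nd diffs: 18, 24, 30.
3rd diffs: 6, 6 (constant).
Newton forward-difference form: h_k = -1 + 12·C(k-1,1) + 18·C(k-1,2) + 6·C(k-1,3).
At k = 9: k-1 = 8, so h_9 = -1 + 96 + 504 + 336 = 935.

935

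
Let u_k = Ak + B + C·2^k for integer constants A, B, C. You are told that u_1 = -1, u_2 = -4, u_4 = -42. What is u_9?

At k = 1, 2, 4: A + B + 2C = -1; 2A + B + 4C = -4; 4A + B + 16C = -42.
Subtracting the first from the second: A + 2C = -3.
Subtracting the second from the third: 2A + 12C = -38.
Solving: C = -4, A = 5, then B = 2.
So u_k = 5·k + 2 + (-4)·2^k; at k=9 this is -2001.

-2001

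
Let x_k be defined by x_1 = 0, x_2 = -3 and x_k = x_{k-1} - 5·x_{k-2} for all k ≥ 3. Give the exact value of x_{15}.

1677

Compute successive terms:
x_3 = -3  x_4 = 12  x_5 = 27  …  x_{12} = -7593  x_{13} = 9072  x_{14} = 47037  x_{15} = 1677.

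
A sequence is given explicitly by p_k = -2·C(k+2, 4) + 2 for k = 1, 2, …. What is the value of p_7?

-250

C(9, 4) = 126, so p_7 = -250.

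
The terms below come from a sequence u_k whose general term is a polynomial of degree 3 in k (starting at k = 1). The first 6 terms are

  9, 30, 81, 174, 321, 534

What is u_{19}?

1st diffs: 21, 51, 93, 147, 213.
2nd diffs: 30, 42, 54, 66.
3rd diffs: 12, 12, 12 (constant).
So u_k = 2k^3 + 3k^2 - 2k + 6.
Evaluating at k = 19 gives u_{19} = 14769.

14769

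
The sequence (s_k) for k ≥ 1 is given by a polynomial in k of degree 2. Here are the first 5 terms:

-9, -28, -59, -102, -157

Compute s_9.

1st diffs: -19, -31, -43, -55.
2nd diffs: -12, -12, -12 (constant).
So s_k = -6k^2 - k - 2.
Evaluating at k = 9 gives s_9 = -497.

-497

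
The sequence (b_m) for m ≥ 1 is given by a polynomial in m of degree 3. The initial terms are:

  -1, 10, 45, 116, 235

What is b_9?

1431

1st diffs: 11, 35, 71, 119.
2nd diffs: 24, 36, 48.
3rd diffs: 12, 12 (constant).
Newton forward-difference form: b_m = -1 + 11·C(m-1,1) + 24·C(m-1,2) + 12·C(m-1,3).
At m = 9: m-1 = 8, so b_9 = -1 + 88 + 672 + 672 = 1431.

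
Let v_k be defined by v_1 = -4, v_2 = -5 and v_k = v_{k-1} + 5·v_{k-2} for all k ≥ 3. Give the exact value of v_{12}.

Iterate the recurrence:
v_3 = -25; v_4 = -50; v_5 = -175; v_6 = -425; v_7 = -1300; v_8 = -3425; v_9 = -9925; v_{10} = -27050; v_{11} = -76675; v_{12} = -211925.

-211925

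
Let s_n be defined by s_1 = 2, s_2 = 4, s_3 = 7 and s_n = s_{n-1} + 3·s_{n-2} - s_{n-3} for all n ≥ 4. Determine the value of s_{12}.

Iterate the recurrence:
s_4 = 17, s_5 = 34, s_6 = 78, s_7 = 163, s_8 = 363, s_9 = 774, s_{10} = 1700, s_{11} = 3659, s_{12} = 7985.

7985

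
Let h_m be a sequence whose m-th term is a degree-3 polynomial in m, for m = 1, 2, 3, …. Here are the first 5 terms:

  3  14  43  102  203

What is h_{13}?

3963

1st diffs: 11, 29, 59, 101.
2nd diffs: 18, 30, 42.
3rd diffs: 12, 12 (constant).
Newton forward-difference form: h_m = 3 + 11·C(m-1,1) + 18·C(m-1,2) + 12·C(m-1,3).
At m = 13: m-1 = 12, so h_{13} = 3 + 132 + 1188 + 2640 = 3963.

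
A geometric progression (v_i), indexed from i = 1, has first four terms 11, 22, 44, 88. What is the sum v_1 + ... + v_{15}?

360437

Common ratio r = 2.
v_i = 11·2^(i-1).
S = 11·(2^15 - 1)/(2 - 1) = 11·(32768 - 1)/(1) = 360437.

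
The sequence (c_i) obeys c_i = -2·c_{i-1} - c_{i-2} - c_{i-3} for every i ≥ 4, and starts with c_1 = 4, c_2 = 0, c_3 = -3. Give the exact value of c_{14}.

335

c_4 = 2  c_5 = -1  c_6 = 3  …  c_{11} = -62  c_{12} = 109  c_{13} = -191  c_{14} = 335.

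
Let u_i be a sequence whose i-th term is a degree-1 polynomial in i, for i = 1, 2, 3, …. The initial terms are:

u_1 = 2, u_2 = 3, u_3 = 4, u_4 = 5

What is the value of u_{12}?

1st diffs: 1, 1, 1 (constant).
So u_i = i + 1.
Evaluating at i = 12 gives u_{12} = 13.

13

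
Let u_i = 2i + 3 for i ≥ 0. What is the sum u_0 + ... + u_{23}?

624

Over i = 0..23: Σi = 276.
Total = (2)·276 + (3)·24 = 624.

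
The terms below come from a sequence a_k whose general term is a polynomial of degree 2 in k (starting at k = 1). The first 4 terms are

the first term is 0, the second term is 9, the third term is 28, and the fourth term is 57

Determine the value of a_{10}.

441

1st diffs: 9, 19, 29.
2nd diffs: 10, 10 (constant).
Newton forward-difference form: a_k = 9·C(k-1,1) + 10·C(k-1,2).
At k = 10: k-1 = 9, so a_{10} = 81 + 360 = 441.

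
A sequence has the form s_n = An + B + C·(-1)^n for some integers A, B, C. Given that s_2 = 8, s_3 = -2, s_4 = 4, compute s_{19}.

The three given values yield: 2A + B + C = 8; 3A + B - C = -2; 4A + B + C = 4.
Subtracting the first from the second: A - 2C = -10.
Subtracting the second from the third: A + 2C = 6.
Solving: C = 4, A = -2, then B = 8.
So s_n = -2·n + 8 + 4·(-1)^n; at n=19 this is -34.

-34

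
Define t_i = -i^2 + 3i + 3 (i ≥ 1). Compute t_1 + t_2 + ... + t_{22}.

-2970

Over i = 1..22: Σi = 253, Σi² = 3795.
Total = (-1)·3795 + (3)·253 + (3)·22 = -2970.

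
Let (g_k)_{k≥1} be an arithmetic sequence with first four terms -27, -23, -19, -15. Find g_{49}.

Common difference d = 4.
g_k = -27 + (k - 1)·4.
g_{49} = -27 + 48·4 = 165.

165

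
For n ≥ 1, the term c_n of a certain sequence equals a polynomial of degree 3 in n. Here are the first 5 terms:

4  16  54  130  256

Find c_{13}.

4504

1st diffs: 12, 38, 76, 126.
2nd diffs: 26, 38, 50.
3rd diffs: 12, 12 (constant).
So c_n = 2n^3 + n^2 - 5n + 6.
Evaluating at n = 13 gives c_{13} = 4504.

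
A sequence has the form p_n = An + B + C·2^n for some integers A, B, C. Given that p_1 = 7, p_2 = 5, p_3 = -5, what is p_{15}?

Plug in n = 1, 2, 3: A + B + 2C = 7; 2A + B + 4C = 5; 3A + B + 8C = -5.
Subtracting the first from the second: A + 2C = -2.
Subtracting the second from the third: A + 4C = -10.
Solving: C = -4, A = 6, then B = 9.
So p_n = 6·n + 9 + (-4)·2^n; at n=15 this is -130973.

-130973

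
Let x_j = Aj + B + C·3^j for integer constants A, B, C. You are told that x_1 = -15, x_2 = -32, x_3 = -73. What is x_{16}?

-86093526

The three given values yield: A + B + 3C = -15; 2A + B + 9C = -32; 3A + B + 27C = -73.
Subtracting the first from the second: A + 6C = -17.
Subtracting the second from the third: A + 18C = -41.
Solving: C = -2, A = -5, then B = -4.
So x_j = -5·j + (-4) + (-2)·3^j; at j=16 this is -86093526.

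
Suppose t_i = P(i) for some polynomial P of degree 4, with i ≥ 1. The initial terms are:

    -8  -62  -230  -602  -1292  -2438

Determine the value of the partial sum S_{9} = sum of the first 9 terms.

1st diffs: -54, -168, -372, -690, -1146.
2nd diffs: -114, -204, -318, -456.
3rd diffs: -90, -114, -138.
4th diffs: -24, -24 (constant).
So t_i = -i^4 - 5i^3 - 2i^2 + 2i - 2.
Continuing: -4202, -6770, -10352.
Summing i = 1..9 (9 terms) gives -25956.

-25956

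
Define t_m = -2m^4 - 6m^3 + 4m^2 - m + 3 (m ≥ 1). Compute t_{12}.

-51273

t_{12} = -2·12^4 - 6·12^3 + 4·12^2 - 1·12 + 3 = -51273.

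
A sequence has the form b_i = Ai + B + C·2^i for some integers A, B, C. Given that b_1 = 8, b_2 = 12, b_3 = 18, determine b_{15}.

32802

At i = 1, 2, 3: A + B + 2C = 8; 2A + B + 4C = 12; 3A + B + 8C = 18.
Subtracting the first from the second: A + 2C = 4.
Subtracting the second from the third: A + 4C = 6.
Solving: C = 1, A = 2, then B = 4.
So b_i = 2·i + 4 + 1·2^i; at i=15 this is 32802.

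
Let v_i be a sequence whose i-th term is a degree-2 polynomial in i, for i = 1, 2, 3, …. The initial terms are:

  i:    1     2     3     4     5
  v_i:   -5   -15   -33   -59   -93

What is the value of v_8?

1st diffs: -10, -18, -26, -34.
2nd diffs: -8, -8, -8 (constant).
Newton forward-difference form: v_i = -5 + (-10)·C(i-1,1) + (-8)·C(i-1,2).
At i = 8: i-1 = 7, so v_8 = -5 - 70 - 168 = -243.

-243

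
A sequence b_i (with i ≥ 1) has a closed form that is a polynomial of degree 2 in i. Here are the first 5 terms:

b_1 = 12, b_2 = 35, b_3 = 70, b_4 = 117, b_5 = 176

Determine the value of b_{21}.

2752

1st diffs: 23, 35, 47, 59.
2nd diffs: 12, 12, 12 (constant).
Newton forward-difference form: b_i = 12 + 23·C(i-1,1) + 12·C(i-1,2).
At i = 21: i-1 = 20, so b_{21} = 12 + 460 + 2280 = 2752.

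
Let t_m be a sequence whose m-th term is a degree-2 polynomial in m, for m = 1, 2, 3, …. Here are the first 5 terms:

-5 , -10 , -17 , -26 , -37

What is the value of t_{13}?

-197

1st diffs: -5, -7, -9, -11.
2nd diffs: -2, -2, -2 (constant).
So t_m = -m^2 - 2m - 2.
Evaluating at m = 13 gives t_{13} = -197.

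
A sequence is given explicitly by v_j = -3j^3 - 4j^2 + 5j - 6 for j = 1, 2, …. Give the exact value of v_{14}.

v_{14} = -3·14^3 - 4·14^2 + 5·14 - 6 = -8952.

-8952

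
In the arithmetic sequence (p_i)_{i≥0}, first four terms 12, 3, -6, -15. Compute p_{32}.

Common difference d = -9.
p_i = 12 + (i - 0)·(-9).
p_{32} = 12 + 32·(-9) = -276.

-276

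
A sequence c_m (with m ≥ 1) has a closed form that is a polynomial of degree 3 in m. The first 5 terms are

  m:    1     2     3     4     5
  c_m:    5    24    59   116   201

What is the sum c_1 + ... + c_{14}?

13629

1st diffs: 19, 35, 57, 85.
2nd diffs: 16, 22, 28.
3rd diffs: 6, 6 (constant).
Newton forward-difference form: c_m = 5 + 19·C(m-1,1) + 16·C(m-1,2) + 6·C(m-1,3).
Continuing: …, 320, 479, 684, 941, …, c_{14} = 3216.
Summing m = 1..14 (14 terms) gives 13629.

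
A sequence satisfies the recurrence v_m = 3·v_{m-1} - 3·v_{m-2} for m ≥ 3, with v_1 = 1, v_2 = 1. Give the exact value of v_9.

0

Step forward from the initial values:
v_3 = 0  v_4 = -3  v_5 = -9  v_6 = -18  v_7 = -27  v_8 = -27  v_9 = 0.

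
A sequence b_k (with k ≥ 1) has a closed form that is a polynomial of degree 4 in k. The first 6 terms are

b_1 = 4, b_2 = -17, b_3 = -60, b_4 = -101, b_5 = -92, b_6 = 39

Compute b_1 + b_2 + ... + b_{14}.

1st diffs: -21, -43, -41, 9, 131.
2nd diffs: -22, 2, 50, 122.
3rd diffs: 24, 48, 72.
4th diffs: 24, 24 (constant).
So b_k = k^4 - 6k^3 + 6k + 3.
Continuing: …, 388, 1075, 2244, 4063, …, b_{14} = 22039.
Summing k = 1..14 (14 terms) gives 62209.

62209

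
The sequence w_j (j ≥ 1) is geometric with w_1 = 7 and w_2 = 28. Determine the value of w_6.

7168

Common ratio r = 4.
w_j = 7·4^(j-1).
w_6 = 7·4^5 = 7168.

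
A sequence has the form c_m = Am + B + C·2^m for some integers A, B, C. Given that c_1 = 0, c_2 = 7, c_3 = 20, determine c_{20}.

Plug in m = 1, 2, 3: A + B + 2C = 0; 2A + B + 4C = 7; 3A + B + 8C = 20.
Subtracting the first from the second: A + 2C = 7.
Subtracting the second from the third: A + 4C = 13.
Solving: C = 3, A = 1, then B = -7.
Hence c_{20} = 1·20 + (-7) + 3·1048576 = 3145741.

3145741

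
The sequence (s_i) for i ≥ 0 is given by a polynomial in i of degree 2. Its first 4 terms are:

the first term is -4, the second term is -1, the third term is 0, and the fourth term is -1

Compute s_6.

-16

1st diffs: 3, 1, -1.
2nd diffs: -2, -2 (constant).
So s_i = -i^2 + 4i - 4.
Evaluating at i = 6 gives s_6 = -16.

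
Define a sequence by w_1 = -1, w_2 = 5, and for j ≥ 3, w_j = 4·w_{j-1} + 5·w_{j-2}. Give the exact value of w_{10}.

Step forward from the initial values:
w_3 = 15; w_4 = 85; w_5 = 415; w_6 = 2085; w_7 = 10415; w_8 = 52085; w_9 = 260415; w_{10} = 1302085.
(Characteristic roots are 5 and -1.)

1302085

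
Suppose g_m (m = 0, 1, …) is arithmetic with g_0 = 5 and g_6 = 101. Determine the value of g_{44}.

Common difference d = (101 - 5) / (6 - 0) = 16.
g_m = 5 + (m - 0)·16.
g_{44} = 5 + 44·16 = 709.

709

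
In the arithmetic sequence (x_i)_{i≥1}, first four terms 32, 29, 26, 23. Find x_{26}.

Common difference d = -3.
x_i = 32 + (i - 1)·(-3).
x_{26} = 32 + 25·(-3) = -43.

-43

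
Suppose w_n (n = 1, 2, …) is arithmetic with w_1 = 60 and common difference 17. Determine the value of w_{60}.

1063

w_n = 60 + (n - 1)·17.
w_{60} = 60 + 59·17 = 1063.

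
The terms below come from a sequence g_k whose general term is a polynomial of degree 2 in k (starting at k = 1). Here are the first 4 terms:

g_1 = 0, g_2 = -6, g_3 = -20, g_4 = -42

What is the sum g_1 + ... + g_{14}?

1st diffs: -6, -14, -22.
2nd diffs: -8, -8 (constant).
Newton forward-difference form: g_k = (-6)·C(k-1,1) + (-8)·C(k-1,2).
Continuing: …, -72, -110, -156, -210, …, g_{14} = -702.
Summing k = 1..14 (14 terms) gives -3458.

-3458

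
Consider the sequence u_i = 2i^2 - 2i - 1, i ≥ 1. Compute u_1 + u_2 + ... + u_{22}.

7062

Over i = 1..22: Σi = 253, Σi² = 3795.
Total = (2)·3795 + (-2)·253 + (-1)·22 = 7062.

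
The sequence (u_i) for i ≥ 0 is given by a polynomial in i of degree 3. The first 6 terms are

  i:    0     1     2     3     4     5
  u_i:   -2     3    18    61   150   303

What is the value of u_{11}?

3573

1st diffs: 5, 15, 43, 89, 153.
2nd diffs: 10, 28, 46, 64.
3rd diffs: 18, 18, 18 (constant).
Newton forward-difference form: u_i = -2 + 5·C(i,1) + 10·C(i,2) + 18·C(i,3).
At i = 11: i = 11, so u_{11} = -2 + 55 + 550 + 2970 = 3573.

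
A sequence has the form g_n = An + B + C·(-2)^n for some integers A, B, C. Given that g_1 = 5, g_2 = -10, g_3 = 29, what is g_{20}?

At n = 1, 2, 3: A + B - 2C = 5; 2A + B + 4C = -10; 3A + B - 8C = 29.
Subtracting the first from the second: A + 6C = -15.
Subtracting the second from the third: A - 12C = 39.
Solving: C = -3, A = 3, then B = -4.
Hence g_{20} = 3·20 + (-4) + (-3)·1048576 = -3145672.

-3145672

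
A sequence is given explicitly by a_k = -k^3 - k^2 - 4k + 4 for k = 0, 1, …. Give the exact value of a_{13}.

a_{13} = -1·13^3 - 1·13^2 - 4·13 + 4 = -2414.

-2414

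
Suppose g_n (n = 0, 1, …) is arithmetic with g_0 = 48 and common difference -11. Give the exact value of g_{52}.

-524

g_n = 48 + (n - 0)·(-11).
g_{52} = 48 + 52·(-11) = -524.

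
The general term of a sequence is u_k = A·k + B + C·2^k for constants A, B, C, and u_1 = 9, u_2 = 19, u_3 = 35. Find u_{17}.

393283

The three given values yield: A + B + 2C = 9; 2A + B + 4C = 19; 3A + B + 8C = 35.
Subtracting the first from the second: A + 2C = 10.
Subtracting the second from the third: A + 4C = 16.
Solving: C = 3, A = 4, then B = -1.
Therefore u_{17} = 68 + (-1) + 3·131072 = 393283.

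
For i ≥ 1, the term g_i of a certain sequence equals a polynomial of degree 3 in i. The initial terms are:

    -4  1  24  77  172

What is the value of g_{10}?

1697

1st diffs: 5, 23, 53, 95.
2nd diffs: 18, 30, 42.
3rd diffs: 12, 12 (constant).
Newton forward-difference form: g_i = -4 + 5·C(i-1,1) + 18·C(i-1,2) + 12·C(i-1,3).
At i = 10: i-1 = 9, so g_{10} = -4 + 45 + 648 + 1008 = 1697.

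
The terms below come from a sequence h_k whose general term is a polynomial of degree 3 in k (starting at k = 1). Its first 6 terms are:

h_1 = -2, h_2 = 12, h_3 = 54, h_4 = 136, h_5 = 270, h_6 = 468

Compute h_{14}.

1st diffs: 14, 42, 82, 134, 198.
2nd diffs: 28, 40, 52, 64.
3rd diffs: 12, 12, 12 (constant).
Newton forward-difference form: h_k = -2 + 14·C(k-1,1) + 28·C(k-1,2) + 12·C(k-1,3).
At k = 14: k-1 = 13, so h_{14} = -2 + 182 + 2184 + 3432 = 5796.

5796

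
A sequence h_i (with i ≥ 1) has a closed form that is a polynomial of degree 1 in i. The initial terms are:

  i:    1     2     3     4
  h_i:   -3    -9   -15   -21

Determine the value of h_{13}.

1st diffs: -6, -6, -6 (constant).
So h_i = -6i + 3.
Evaluating at i = 13 gives h_{13} = -75.

-75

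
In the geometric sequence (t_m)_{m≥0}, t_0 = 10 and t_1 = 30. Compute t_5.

Common ratio r = 3.
t_m = 10·3^(m-0).
t_5 = 10·3^5 = 2430.

2430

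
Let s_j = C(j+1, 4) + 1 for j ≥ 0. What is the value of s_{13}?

1002

C(14, 4) = 1001, so s_{13} = 1002.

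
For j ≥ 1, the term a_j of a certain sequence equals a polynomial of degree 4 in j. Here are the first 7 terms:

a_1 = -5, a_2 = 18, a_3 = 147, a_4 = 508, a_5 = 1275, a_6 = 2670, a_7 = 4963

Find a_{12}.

42708

1st diffs: 23, 129, 361, 767, 1395, 2293.
2nd diffs: 106, 232, 406, 628, 898.
3rd diffs: 126, 174, 222, 270.
4th diffs: 48, 48, 48 (constant).
Newton forward-difference form: a_j = -5 + 23·C(j-1,1) + 106·C(j-1,2) + 126·C(j-1,3) + 48·C(j-1,4).
At j = 12: j-1 = 11, so a_{12} = -5 + 253 + 5830 + 20790 + 15840 = 42708.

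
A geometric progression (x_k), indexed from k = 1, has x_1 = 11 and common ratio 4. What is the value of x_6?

11264

x_k = 11·4^(k-1).
x_6 = 11·4^5 = 11264.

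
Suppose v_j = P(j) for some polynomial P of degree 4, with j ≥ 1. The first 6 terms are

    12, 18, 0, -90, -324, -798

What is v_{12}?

-17082

1st diffs: 6, -18, -90, -234, -474.
2nd diffs: -24, -72, -144, -240.
3rd diffs: -48, -72, -96.
4th diffs: -24, -24 (constant).
Newton forward-difference form: v_j = 12 + 6·C(j-1,1) + (-24)·C(j-1,2) + (-48)·C(j-1,3) + (-24)·C(j-1,4).
At j = 12: j-1 = 11, so v_{12} = 12 + 66 - 1320 - 7920 - 7920 = -17082.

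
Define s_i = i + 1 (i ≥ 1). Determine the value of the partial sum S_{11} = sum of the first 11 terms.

77

Over i = 1..11: Σi = 66.
Total = (1)·66 + (1)·11 = 77.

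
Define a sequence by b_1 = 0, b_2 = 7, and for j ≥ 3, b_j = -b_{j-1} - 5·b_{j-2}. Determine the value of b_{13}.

21168

Compute successive terms:
b_3 = -7, b_4 = -28, b_5 = 63, …, b_{10} = -1988, b_{11} = -7777, b_{12} = 17717, b_{13} = 21168.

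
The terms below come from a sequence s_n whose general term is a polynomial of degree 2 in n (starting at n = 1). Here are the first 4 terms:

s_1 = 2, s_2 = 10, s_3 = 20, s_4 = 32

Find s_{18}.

410

1st diffs: 8, 10, 12.
2nd diffs: 2, 2 (constant).
Newton forward-difference form: s_n = 2 + 8·C(n-1,1) + 2·C(n-1,2).
At n = 18: n-1 = 17, so s_{18} = 2 + 136 + 272 = 410.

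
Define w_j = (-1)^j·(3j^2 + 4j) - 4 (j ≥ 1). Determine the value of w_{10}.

(-1)^10 = 1; 3j^2 + 4j at j=10 is 340; so w_{10} = 336.

336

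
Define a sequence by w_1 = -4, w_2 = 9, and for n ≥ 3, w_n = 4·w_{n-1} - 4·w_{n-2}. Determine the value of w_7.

Step forward from the initial values:
w_3 = 52  w_4 = 172  w_5 = 480  w_6 = 1232  w_7 = 3008.
(Characteristic roots are 2 and 2.)

3008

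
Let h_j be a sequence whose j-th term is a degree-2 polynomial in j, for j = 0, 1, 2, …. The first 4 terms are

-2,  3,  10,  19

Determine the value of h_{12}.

190

1st diffs: 5, 7, 9.
2nd diffs: 2, 2 (constant).
So h_j = j^2 + 4j - 2.
Evaluating at j = 12 gives h_{12} = 190.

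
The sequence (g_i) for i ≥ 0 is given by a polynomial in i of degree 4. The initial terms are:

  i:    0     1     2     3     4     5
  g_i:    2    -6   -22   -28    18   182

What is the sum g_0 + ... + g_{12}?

1st diffs: -8, -16, -6, 46, 164.
2nd diffs: -8, 10, 52, 118.
3rd diffs: 18, 42, 66.
4th diffs: 24, 24 (constant).
Newton forward-difference form: g_i = 2 + (-8)·C(i,1) + (-8)·C(i,2) + 18·C(i,3) + 24·C(i,4).
Continuing: …, 554, 1248, 2402, 4178, …, g_{12} = 15218.
Summing i = 0..12 (13 terms) gives 40872.

40872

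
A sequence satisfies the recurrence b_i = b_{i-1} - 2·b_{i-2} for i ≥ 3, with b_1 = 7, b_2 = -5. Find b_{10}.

127

Applying the relation repeatedly:
b_3 = -19, b_4 = -9, b_5 = 29, b_6 = 47, b_7 = -11, b_8 = -105, b_9 = -83, b_{10} = 127.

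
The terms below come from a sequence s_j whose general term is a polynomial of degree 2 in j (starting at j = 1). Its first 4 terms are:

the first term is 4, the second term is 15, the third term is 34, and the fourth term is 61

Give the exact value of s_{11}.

1st diffs: 11, 19, 27.
2nd diffs: 8, 8 (constant).
Newton forward-difference form: s_j = 4 + 11·C(j-1,1) + 8·C(j-1,2).
At j = 11: j-1 = 10, so s_{11} = 4 + 110 + 360 = 474.

474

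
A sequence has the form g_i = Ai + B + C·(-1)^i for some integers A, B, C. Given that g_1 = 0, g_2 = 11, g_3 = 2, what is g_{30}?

39

At i = 1, 2, 3: A + B - C = 0; 2A + B + C = 11; 3A + B - C = 2.
Subtracting the first from the second: A + 2C = 11.
Subtracting the second from the third: A - 2C = -9.
Solving: C = 5, A = 1, then B = 4.
So g_i = 1·i + 4 + 5·(-1)^i; at i=30 this is 39.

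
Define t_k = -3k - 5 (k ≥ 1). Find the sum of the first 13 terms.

-338

Over k = 1..13: Σk = 91.
Total = (-3)·91 + (-5)·13 = -338.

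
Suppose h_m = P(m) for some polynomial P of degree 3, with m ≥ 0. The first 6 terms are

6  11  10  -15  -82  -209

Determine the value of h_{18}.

-15510

1st diffs: 5, -1, -25, -67, -127.
2nd diffs: -6, -24, -42, -60.
3rd diffs: -18, -18, -18 (constant).
Newton forward-difference form: h_m = 6 + 5·C(m,1) + (-6)·C(m,2) + (-18)·C(m,3).
At m = 18: m = 18, so h_{18} = 6 + 90 - 918 - 14688 = -15510.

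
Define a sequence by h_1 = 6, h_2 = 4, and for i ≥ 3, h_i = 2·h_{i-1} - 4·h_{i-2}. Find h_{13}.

24576

h_3 = -16  h_4 = -48  h_5 = -32  …  h_{10} = -3072  h_{11} = -2048  h_{12} = 8192  h_{13} = 24576.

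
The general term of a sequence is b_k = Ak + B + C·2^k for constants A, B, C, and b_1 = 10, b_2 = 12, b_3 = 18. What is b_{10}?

Plug in k = 1, 2, 3: A + B + 2C = 10; 2A + B + 4C = 12; 3A + B + 8C = 18.
Subtracting the first from the second: A + 2C = 2.
Subtracting the second from the third: A + 4C = 6.
Solving: C = 2, A = -2, then B = 8.
So b_k = -2·k + 8 + 2·2^k; at k=10 this is 2036.

2036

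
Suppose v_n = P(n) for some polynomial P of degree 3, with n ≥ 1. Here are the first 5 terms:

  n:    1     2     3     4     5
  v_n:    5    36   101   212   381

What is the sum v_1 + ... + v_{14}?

27279

1st diffs: 31, 65, 111, 169.
2nd diffs: 34, 46, 58.
3rd diffs: 12, 12 (constant).
Newton forward-difference form: v_n = 5 + 31·C(n-1,1) + 34·C(n-1,2) + 12·C(n-1,3).
Continuing: …, 620, 941, 1356, 1877, …, v_{14} = 6492.
Summing n = 1..14 (14 terms) gives 27279.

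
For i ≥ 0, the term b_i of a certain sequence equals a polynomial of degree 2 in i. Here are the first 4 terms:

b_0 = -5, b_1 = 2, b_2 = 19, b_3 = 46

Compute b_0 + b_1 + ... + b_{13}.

1st diffs: 7, 17, 27.
2nd diffs: 10, 10 (constant).
Newton forward-difference form: b_i = -5 + 7·C(i,1) + 10·C(i,2).
Continuing: …, 83, 130, 187, 254, …, b_{13} = 866.
Summing i = 0..13 (14 terms) gives 4207.

4207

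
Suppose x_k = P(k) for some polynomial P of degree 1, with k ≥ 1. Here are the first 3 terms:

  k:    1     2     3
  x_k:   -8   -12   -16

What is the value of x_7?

1st diffs: -4, -4 (constant).
So x_k = -4k - 4.
Evaluating at k = 7 gives x_7 = -32.

-32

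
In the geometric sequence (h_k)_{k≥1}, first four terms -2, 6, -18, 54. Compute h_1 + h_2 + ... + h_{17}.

-64570082

Common ratio r = -3.
h_k = (-2)·(-3)^(k-1).
S = (-2)·((-3)^17 - 1)/(-3 - 1) = (-2)·(-129140163 - 1)/(-4) = -64570082.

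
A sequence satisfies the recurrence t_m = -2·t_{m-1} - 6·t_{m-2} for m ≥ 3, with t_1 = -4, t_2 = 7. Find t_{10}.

-11024

Iterate the recurrence:
t_3 = 10; t_4 = -62; t_5 = 64; t_6 = 244; t_7 = -872; t_8 = 280; t_9 = 4672; t_{10} = -11024.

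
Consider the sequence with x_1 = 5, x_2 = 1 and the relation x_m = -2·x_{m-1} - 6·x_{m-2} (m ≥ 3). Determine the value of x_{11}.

Step forward from the initial values:
x_3 = -32, x_4 = 58, x_5 = 76, x_6 = -500, x_7 = 544, x_8 = 1912, x_9 = -7088, x_{10} = 2704, x_{11} = 37120.

37120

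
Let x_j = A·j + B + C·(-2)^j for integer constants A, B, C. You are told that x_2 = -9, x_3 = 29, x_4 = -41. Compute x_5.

105

At j = 2, 3, 4: 2A + B + 4C = -9; 3A + B - 8C = 29; 4A + B + 16C = -41.
Subtracting the first from the second: A - 12C = 38.
Subtracting the second from the third: A + 24C = -70.
Solving: C = -3, A = 2, then B = -1.
So x_j = 2·j + (-1) + (-3)·(-2)^j; at j=5 this is 105.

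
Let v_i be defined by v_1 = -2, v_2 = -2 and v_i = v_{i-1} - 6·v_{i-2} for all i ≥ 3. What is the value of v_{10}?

-5738

Step forward from the initial values:
v_3 = 10; v_4 = 22; v_5 = -38; v_6 = -170; v_7 = 58; v_8 = 1078; v_9 = 730; v_{10} = -5738.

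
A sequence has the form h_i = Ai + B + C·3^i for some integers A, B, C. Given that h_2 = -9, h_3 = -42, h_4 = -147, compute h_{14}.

-9565893

Write the equations: 2A + B + 9C = -9; 3A + B + 27C = -42; 4A + B + 81C = -147.
Subtracting the first from the second: A + 18C = -33.
Subtracting the second from the third: A + 54C = -105.
Solving: C = -2, A = 3, then B = 3.
Hence h_{14} = 3·14 + 3 + (-2)·4782969 = -9565893.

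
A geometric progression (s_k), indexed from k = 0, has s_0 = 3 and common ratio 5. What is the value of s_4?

s_k = 3·5^(k-0).
s_4 = 3·5^4 = 1875.

1875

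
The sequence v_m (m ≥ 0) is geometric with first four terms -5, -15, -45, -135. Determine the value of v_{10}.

Common ratio r = 3.
v_m = (-5)·3^(m-0).
v_{10} = (-5)·3^10 = -295245.

-295245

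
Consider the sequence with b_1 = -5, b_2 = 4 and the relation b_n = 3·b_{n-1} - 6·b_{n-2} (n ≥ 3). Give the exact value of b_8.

Step forward from the initial values:
b_3 = 42, b_4 = 102, b_5 = 54, b_6 = -450, b_7 = -1674, b_8 = -2322.

-2322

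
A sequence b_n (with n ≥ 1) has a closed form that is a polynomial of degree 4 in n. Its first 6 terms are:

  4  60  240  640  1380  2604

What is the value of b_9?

1st diffs: 56, 180, 400, 740, 1224.
2nd diffs: 124, 220, 340, 484.
3rd diffs: 96, 120, 144.
4th diffs: 24, 24 (constant).
So b_n = n^4 + 6n^3 + n^2 - 4n.
Evaluating at n = 9 gives b_9 = 10980.

10980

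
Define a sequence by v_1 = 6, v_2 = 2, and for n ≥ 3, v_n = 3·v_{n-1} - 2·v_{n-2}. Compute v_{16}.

-131062

Iterate the recurrence:
v_3 = -6; v_4 = -22; v_5 = -54; …; v_{13} = -16374; v_{14} = -32758; v_{15} = -65526; v_{16} = -131062.
(Characteristic roots are 2 and 1.)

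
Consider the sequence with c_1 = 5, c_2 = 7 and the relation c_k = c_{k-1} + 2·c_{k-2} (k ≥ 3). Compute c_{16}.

131071

c_3 = 17  c_4 = 31  c_5 = 65  …  c_{13} = 16385  c_{14} = 32767  c_{15} = 65537  c_{16} = 131071.
(Characteristic roots are 2 and -1.)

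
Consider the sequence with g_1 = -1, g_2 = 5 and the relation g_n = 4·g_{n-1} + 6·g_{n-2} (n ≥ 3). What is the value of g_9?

Compute successive terms:
g_3 = 14, g_4 = 86, g_5 = 428, g_6 = 2228, g_7 = 11480, g_8 = 59288, g_9 = 306032.

306032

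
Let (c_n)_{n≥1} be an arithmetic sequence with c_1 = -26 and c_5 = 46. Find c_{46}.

Common difference d = (46 - (-26)) / (5 - 1) = 18.
c_n = -26 + (n - 1)·18.
c_{46} = -26 + 45·18 = 784.

784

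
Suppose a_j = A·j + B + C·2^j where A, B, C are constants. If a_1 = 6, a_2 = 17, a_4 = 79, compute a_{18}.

Write the equations: A + B + 2C = 6; 2A + B + 4C = 17; 4A + B + 16C = 79.
Subtracting the first from the second: A + 2C = 11.
Subtracting the second from the third: 2A + 12C = 62.
Solving: C = 5, A = 1, then B = -5.
So a_j = 1·j + (-5) + 5·2^j; at j=18 this is 1310733.

1310733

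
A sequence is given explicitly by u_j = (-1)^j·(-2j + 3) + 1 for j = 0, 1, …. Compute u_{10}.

-16

(-1)^10 = 1; -2j + 3 at j=10 is -17; so u_{10} = -16.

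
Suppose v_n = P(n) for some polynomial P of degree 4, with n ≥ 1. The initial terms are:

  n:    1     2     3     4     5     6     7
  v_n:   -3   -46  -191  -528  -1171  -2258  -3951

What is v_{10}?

1st diffs: -43, -145, -337, -643, -1087, -1693.
2nd diffs: -102, -192, -306, -444, -606.
3rd diffs: -90, -114, -138, -162.
4th diffs: -24, -24, -24 (constant).
So v_n = -n^4 - 5n^3 + 4n^2 - 5n + 4.
Evaluating at n = 10 gives v_{10} = -14646.

-14646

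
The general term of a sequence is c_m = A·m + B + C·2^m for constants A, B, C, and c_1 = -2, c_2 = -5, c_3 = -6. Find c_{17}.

At m = 1, 2, 3: A + B + 2C = -2; 2A + B + 4C = -5; 3A + B + 8C = -6.
Subtracting the first from the second: A + 2C = -3.
Subtracting the second from the third: A + 4C = -1.
Solving: C = 1, A = -5, then B = 1.
Hence c_{17} = -5·17 + 1 + 1·131072 = 130988.

130988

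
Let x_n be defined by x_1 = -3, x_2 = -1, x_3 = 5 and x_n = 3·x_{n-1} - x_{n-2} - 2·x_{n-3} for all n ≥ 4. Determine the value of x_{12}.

Iterate the recurrence:
x_4 = 22  x_5 = 63  x_6 = 157  x_7 = 364  x_8 = 809  x_9 = 1749  x_{10} = 3710  x_{11} = 7763  x_{12} = 16081.

16081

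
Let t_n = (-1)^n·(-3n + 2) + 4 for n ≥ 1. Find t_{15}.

(-1)^15 = -1; -3n + 2 at n=15 is -43; so t_{15} = 47.

47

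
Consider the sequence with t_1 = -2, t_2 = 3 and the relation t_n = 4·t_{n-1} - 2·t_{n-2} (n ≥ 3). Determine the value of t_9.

27232

Step forward from the initial values:
t_3 = 16  t_4 = 58  t_5 = 200  t_6 = 684  t_7 = 2336  t_8 = 7976  t_9 = 27232.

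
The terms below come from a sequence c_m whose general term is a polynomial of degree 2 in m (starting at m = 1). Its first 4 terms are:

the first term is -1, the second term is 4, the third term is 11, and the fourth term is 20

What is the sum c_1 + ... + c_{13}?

949

1st diffs: 5, 7, 9.
2nd diffs: 2, 2 (constant).
So c_m = m^2 + 2m - 4.
Continuing: …, 31, 44, 59, 76, …, c_{13} = 191.
Summing m = 1..13 (13 terms) gives 949.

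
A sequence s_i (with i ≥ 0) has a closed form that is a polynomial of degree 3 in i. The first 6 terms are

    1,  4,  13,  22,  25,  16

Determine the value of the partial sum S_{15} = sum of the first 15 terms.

-5130

1st diffs: 3, 9, 9, 3, -9.
2nd diffs: 6, 0, -6, -12.
3rd diffs: -6, -6, -6 (constant).
So s_i = -i^3 + 6i^2 - 2i + 1.
Continuing: …, -11, -62, -143, -260, …, s_{14} = -1595.
Summing i = 0..14 (15 terms) gives -5130.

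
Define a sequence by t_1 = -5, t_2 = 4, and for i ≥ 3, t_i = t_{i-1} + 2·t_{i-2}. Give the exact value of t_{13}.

t_3 = -6  t_4 = 2  t_5 = -10  …  t_{10} = -166  t_{11} = -346  t_{12} = -678  t_{13} = -1370.
(Characteristic roots are 2 and -1.)

-1370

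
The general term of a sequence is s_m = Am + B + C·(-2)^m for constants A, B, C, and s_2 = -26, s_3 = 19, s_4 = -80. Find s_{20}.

-4194368

Write the equations: 2A + B + 4C = -26; 3A + B - 8C = 19; 4A + B + 16C = -80.
Subtracting the first from the second: A - 12C = 45.
Subtracting the second from the third: A + 24C = -99.
Solving: C = -4, A = -3, then B = -4.
So s_m = -3·m + (-4) + (-4)·(-2)^m; at m=20 this is -4194368.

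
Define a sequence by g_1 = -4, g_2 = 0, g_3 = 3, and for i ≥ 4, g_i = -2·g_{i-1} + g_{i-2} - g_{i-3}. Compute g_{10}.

Step forward from the initial values:
g_4 = -2  g_5 = 7  g_6 = -19  g_7 = 47  g_8 = -120  g_9 = 306  g_{10} = -779.

-779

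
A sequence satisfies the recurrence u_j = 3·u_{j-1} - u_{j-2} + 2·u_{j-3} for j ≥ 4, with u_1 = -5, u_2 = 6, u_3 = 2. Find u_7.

Applying the relation repeatedly:
u_4 = -10; u_5 = -20; u_6 = -46; u_7 = -138.

-138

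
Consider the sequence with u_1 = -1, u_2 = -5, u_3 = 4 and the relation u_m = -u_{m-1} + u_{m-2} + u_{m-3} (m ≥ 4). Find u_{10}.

Step forward from the initial values:
u_4 = -10, u_5 = 9, u_6 = -15, u_7 = 14, u_8 = -20, u_9 = 19, u_{10} = -25.

-25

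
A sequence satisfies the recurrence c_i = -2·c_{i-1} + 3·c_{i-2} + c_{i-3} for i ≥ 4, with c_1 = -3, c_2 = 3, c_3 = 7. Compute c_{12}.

Compute successive terms:
c_4 = -8, c_5 = 40, c_6 = -97, c_7 = 306, c_8 = -863, c_9 = 2547, c_{10} = -7377, c_{11} = 21532, c_{12} = -62648.

-62648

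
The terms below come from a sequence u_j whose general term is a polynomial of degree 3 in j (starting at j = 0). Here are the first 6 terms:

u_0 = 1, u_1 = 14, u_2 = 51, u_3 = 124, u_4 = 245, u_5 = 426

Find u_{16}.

9809

1st diffs: 13, 37, 73, 121, 181.
2nd diffs: 24, 36, 48, 60.
3rd diffs: 12, 12, 12 (constant).
Newton forward-difference form: u_j = 1 + 13·C(j,1) + 24·C(j,2) + 12·C(j,3).
At j = 16: j = 16, so u_{16} = 1 + 208 + 2880 + 6720 = 9809.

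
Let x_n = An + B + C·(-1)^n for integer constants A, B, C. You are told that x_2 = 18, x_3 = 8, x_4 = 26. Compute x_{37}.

At n = 2, 3, 4: 2A + B + C = 18; 3A + B - C = 8; 4A + B + C = 26.
Subtracting the first from the second: A - 2C = -10.
Subtracting the second from the third: A + 2C = 18.
Solving: C = 7, A = 4, then B = 3.
So x_n = 4·n + 3 + 7·(-1)^n; at n=37 this is 144.

144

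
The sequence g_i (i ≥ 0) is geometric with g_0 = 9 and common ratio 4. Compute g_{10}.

g_i = 9·4^(i-0).
g_{10} = 9·4^10 = 9437184.

9437184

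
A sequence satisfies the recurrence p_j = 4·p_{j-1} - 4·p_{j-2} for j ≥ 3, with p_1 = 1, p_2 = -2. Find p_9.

-3840

Applying the relation repeatedly:
p_3 = -12; p_4 = -40; p_5 = -112; p_6 = -288; p_7 = -704; p_8 = -1664; p_9 = -3840.
(Characteristic roots are 2 and 2.)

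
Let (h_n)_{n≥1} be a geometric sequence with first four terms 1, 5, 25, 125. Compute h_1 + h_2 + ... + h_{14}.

Common ratio r = 5.
h_n = 1·5^(n-1).
S = 1·(5^14 - 1)/(5 - 1) = 1·(6103515625 - 1)/(4) = 1525878906.

1525878906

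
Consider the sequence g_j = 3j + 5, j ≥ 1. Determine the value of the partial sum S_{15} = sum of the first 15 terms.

Over j = 1..15: Σj = 120.
Total = (3)·120 + (5)·15 = 435.

435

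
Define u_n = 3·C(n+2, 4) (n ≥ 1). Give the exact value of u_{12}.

C(14, 4) = 1001, so u_{12} = 3003.

3003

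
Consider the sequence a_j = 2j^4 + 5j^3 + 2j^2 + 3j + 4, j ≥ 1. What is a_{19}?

295720

a_{19} = 2·19^4 + 5·19^3 + 2·19^2 + 3·19 + 4 = 295720.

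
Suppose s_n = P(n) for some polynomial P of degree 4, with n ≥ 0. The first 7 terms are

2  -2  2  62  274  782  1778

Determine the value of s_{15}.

1st diffs: -4, 4, 60, 212, 508, 996.
2nd diffs: 8, 56, 152, 296, 488.
3rd diffs: 48, 96, 144, 192.
4th diffs: 48, 48, 48 (constant).
So s_n = 2n^4 - 4n^3 + 2n^2 - 4n + 2.
Evaluating at n = 15 gives s_{15} = 88142.

88142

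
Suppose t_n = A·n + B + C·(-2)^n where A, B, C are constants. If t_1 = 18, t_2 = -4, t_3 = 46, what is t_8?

-1000

The three given values yield: A + B - 2C = 18; 2A + B + 4C = -4; 3A + B - 8C = 46.
Subtracting the first from the second: A + 6C = -22.
Subtracting the second from the third: A - 12C = 50.
Solving: C = -4, A = 2, then B = 8.
Therefore t_8 = 16 + 8 + (-4)·256 = -1000.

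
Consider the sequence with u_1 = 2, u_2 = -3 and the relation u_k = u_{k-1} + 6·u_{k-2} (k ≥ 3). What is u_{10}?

u_3 = 9, u_4 = -9, u_5 = 45, u_6 = -9, u_7 = 261, u_8 = 207, u_9 = 1773, u_{10} = 3015.
(Characteristic roots are 3 and -2.)

3015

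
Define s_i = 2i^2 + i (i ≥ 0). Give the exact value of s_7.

s_7 = 2·7^2 + 1·7 = 105.

105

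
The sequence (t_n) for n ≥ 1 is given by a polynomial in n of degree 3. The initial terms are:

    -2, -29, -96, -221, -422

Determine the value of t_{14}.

1st diffs: -27, -67, -125, -201.
2nd diffs: -40, -58, -76.
3rd diffs: -18, -18 (constant).
Newton forward-difference form: t_n = -2 + (-27)·C(n-1,1) + (-40)·C(n-1,2) + (-18)·C(n-1,3).
At n = 14: n-1 = 13, so t_{14} = -2 - 351 - 3120 - 5148 = -8621.

-8621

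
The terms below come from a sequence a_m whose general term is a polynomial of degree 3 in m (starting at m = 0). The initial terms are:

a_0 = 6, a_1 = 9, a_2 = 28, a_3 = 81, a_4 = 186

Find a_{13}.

6441

1st diffs: 3, 19, 53, 105.
2nd diffs: 16, 34, 52.
3rd diffs: 18, 18 (constant).
Newton forward-difference form: a_m = 6 + 3·C(m,1) + 16·C(m,2) + 18·C(m,3).
At m = 13: m = 13, so a_{13} = 6 + 39 + 1248 + 5148 = 6441.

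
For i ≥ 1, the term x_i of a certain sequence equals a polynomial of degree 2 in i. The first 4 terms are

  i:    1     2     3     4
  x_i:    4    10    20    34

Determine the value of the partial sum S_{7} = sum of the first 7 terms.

294

1st diffs: 6, 10, 14.
2nd diffs: 4, 4 (constant).
Newton forward-difference form: x_i = 4 + 6·C(i-1,1) + 4·C(i-1,2).
Continuing: 52, 74, 100.
Summing i = 1..7 (7 terms) gives 294.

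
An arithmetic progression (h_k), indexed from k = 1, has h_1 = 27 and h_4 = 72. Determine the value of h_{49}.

747

Common difference d = (72 - 27) / (4 - 1) = 15.
h_k = 27 + (k - 1)·15.
h_{49} = 27 + 48·15 = 747.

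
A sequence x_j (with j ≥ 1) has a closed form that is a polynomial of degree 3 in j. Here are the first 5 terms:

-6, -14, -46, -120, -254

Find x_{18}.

-15646

1st diffs: -8, -32, -74, -134.
2nd diffs: -24, -42, -60.
3rd diffs: -18, -18 (constant).
So x_j = -3j^3 + 6j^2 - 5j - 4.
Evaluating at j = 18 gives x_{18} = -15646.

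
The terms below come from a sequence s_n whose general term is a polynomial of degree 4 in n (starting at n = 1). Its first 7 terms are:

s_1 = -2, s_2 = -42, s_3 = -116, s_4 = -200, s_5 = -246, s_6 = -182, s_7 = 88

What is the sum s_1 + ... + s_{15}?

1st diffs: -40, -74, -84, -46, 64, 270.
2nd diffs: -34, -10, 38, 110, 206.
3rd diffs: 24, 48, 72, 96.
4th diffs: 24, 24, 24 (constant).
So s_n = n^4 - 6n^3 - 6n^2 + 5n + 4.
Continuing: …, 684, 1750, 3454, 5988, …, s_{15} = 29104.
Summing n = 1..15 (15 terms) gives 85132.

85132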